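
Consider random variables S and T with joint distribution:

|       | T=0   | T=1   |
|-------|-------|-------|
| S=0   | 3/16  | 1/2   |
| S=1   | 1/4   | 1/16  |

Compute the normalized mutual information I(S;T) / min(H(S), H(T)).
Marginal P(S) (row sums):
  P(S=0) = 3/16 + 1/2 = 11/16
  P(S=1) = 1/4 + 1/16 = 5/16
Marginal P(T) (column sums):
  P(T=0) = 3/16 + 1/4 = 7/16
  P(T=1) = 1/2 + 1/16 = 9/16

H(S) = -[(11/16)·log₂(11/16) + (5/16)·log₂(5/16)]
  = 0.3716 + 0.5244
  = 0.8960 bits
H(T) = -[(7/16)·log₂(7/16) + (9/16)·log₂(9/16)]
  = 0.5218 + 0.4669
  = 0.9887 bits
H(S,T) = -[(3/16)·log₂(3/16) + (1/2)·log₂(1/2) + (1/4)·log₂(1/4) + (1/16)·log₂(1/16)]
  = 0.4528 + 0.5000 + 0.5000 + 0.2500
  = 1.7028 bits

I(S;T) = H(S) + H(T) - H(S,T)
  = 0.8960 + 0.9887 - 1.7028
  = 0.1819 bits

min(H(S), H(T)) = min(0.8960, 0.9887) = 0.8960 bits
Normalized MI = 0.1819 / 0.8960 = 0.2030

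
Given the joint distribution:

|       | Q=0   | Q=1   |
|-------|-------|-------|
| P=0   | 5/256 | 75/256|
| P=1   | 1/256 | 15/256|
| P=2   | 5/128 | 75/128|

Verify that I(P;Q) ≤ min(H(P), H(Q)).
Marginal P(P) (row sums):
  P(P=0) = 5/256 + 75/256 = 5/16
  P(P=1) = 1/256 + 15/256 = 1/16
  P(P=2) = 5/128 + 75/128 = 5/8
Marginal P(Q) (column sums):
  P(Q=0) = 5/256 + 1/256 + 5/128 = 1/16
  P(Q=1) = 75/256 + 15/256 + 75/128 = 15/16

H(P) = -[(5/16)·log₂(5/16) + (1/16)·log₂(1/16) + (5/8)·log₂(5/8)]
  = 0.5244 + 0.2500 + 0.4238
  = 1.1982 bits
H(Q) = -[(1/16)·log₂(1/16) + (15/16)·log₂(15/16)]
  = 0.2500 + 0.0873
  = 0.3373 bits
H(P,Q) = -[(5/256)·log₂(5/256) + (75/256)·log₂(75/256) + (1/256)·log₂(1/256) + (15/256)·log₂(15/256) + (5/128)·log₂(5/128) + (75/128)·log₂(75/128)]
  = 0.1109 + 0.5189 + 0.0313 + 0.2398 + 0.1827 + 0.4519
  = 1.5355 bits

I(P;Q) = H(P) + H(Q) - H(P,Q)
  = 1.1982 + 0.3373 - 1.5355
  = 0.0000 bits

min(H(P), H(Q)) = min(1.1982, 0.3373) = 0.3373 bits
Since 0.0000 ≤ 0.3373, the bound is satisfied ✓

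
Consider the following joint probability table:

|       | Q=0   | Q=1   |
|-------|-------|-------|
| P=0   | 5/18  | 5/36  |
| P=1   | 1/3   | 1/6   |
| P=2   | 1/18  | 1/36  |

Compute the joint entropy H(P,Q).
H(P,Q) = -Σ P(P,Q) log₂ P(P,Q), summed over the non-zero cells:
H(P,Q) = -[(5/18)·log₂(5/18) + (5/36)·log₂(5/36) + (1/3)·log₂(1/3) + (1/6)·log₂(1/6) + (1/18)·log₂(1/18) + (1/36)·log₂(1/36)]
  = 0.5133 + 0.3956 + 0.5283 + 0.4308 + 0.2317 + 0.1436
  = 2.2433 bits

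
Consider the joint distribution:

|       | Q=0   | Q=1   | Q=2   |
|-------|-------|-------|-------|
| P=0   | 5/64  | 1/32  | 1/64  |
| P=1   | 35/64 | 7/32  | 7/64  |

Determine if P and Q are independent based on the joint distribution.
Marginal P(P) (row sums):
  P(P=0) = 5/64 + 1/32 + 1/64 = 1/8
  P(P=1) = 35/64 + 7/32 + 7/64 = 7/8
Marginal P(Q) (column sums):
  P(Q=0) = 5/64 + 35/64 = 5/8
  P(Q=1) = 1/32 + 7/32 = 1/4
  P(Q=2) = 1/64 + 7/64 = 1/8

P and Q are independent iff P(P=i,Q=j) = P(P=i)·P(Q=j) for every cell.
  P(P=0)·P(Q=0) = 1/8 × 5/8 = 5/64 = P(P=0,Q=0) ✓
  P(P=0)·P(Q=1) = 1/8 × 1/4 = 1/32 = P(P=0,Q=1) ✓
  P(P=0)·P(Q=2) = 1/8 × 1/8 = 1/64 = P(P=0,Q=2) ✓
  P(P=1)·P(Q=0) = 7/8 × 5/8 = 35/64 = P(P=1,Q=0) ✓
  P(P=1)·P(Q=1) = 7/8 × 1/4 = 7/32 = P(P=1,Q=1) ✓
  P(P=1)·P(Q=2) = 7/8 × 1/8 = 7/64 = P(P=1,Q=2) ✓

Yes, P and Q are independent: every cell factors, so I(P;Q) = 0 bits.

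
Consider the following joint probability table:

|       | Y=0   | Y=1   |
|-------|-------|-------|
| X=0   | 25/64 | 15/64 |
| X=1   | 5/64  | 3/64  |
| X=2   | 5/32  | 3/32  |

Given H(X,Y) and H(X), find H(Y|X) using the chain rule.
From the chain rule: H(X,Y) = H(X) + H(Y|X)
Therefore: H(Y|X) = H(X,Y) - H(X)

H(X,Y) = -[(25/64)·log₂(25/64) + (15/64)·log₂(15/64) + (5/64)·log₂(5/64) + (3/64)·log₂(3/64) + (5/32)·log₂(5/32) + (3/32)·log₂(3/32)]
  = 0.5297 + 0.4906 + 0.2873 + 0.2070 + 0.4184 + 0.3202
  = 2.2532 bits
Marginal P(X) (row sums):
  P(X=0) = 25/64 + 15/64 = 5/8
  P(X=1) = 5/64 + 3/64 = 1/8
  P(X=2) = 5/32 + 3/32 = 1/4
H(X) = -[(5/8)·log₂(5/8) + (1/8)·log₂(1/8) + (1/4)·log₂(1/4)]
  = 0.4238 + 0.3750 + 0.5000
  = 1.2988 bits

H(Y|X) = 2.2532 - 1.2988 = 0.9544 bits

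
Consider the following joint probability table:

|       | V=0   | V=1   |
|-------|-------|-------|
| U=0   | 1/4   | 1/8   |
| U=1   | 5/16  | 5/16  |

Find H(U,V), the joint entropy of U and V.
H(U,V) = -Σ P(U,V) log₂ P(U,V), summed over the non-zero cells:
H(U,V) = -[(1/4)·log₂(1/4) + (1/8)·log₂(1/8) + (5/16)·log₂(5/16) + (5/16)·log₂(5/16)]
  = 0.5000 + 0.3750 + 0.5244 + 0.5244
  = 1.9238 bits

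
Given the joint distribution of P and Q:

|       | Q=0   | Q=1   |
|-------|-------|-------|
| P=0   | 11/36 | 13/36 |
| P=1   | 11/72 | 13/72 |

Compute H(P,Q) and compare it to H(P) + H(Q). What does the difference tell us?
Marginal P(P) (row sums):
  P(P=0) = 11/36 + 13/36 = 2/3
  P(P=1) = 11/72 + 13/72 = 1/3
Marginal P(Q) (column sums):
  P(Q=0) = 11/36 + 11/72 = 11/24
  P(Q=1) = 13/36 + 13/72 = 13/24

H(P,Q) = -[(11/36)·log₂(11/36) + (13/36)·log₂(13/36) + (11/72)·log₂(11/72) + (13/72)·log₂(13/72)]
  = 0.5227 + 0.5306 + 0.4141 + 0.4459
  = 1.9133 bits
H(P) = -[(2/3)·log₂(2/3) + (1/3)·log₂(1/3)]
  = 0.3900 + 0.5283
  = 0.9183 bits
H(Q) = -[(11/24)·log₂(11/24) + (13/24)·log₂(13/24)]
  = 0.5159 + 0.4791
  = 0.9950 bits

H(P) + H(Q) = 0.9183 + 0.9950 = 1.9133 bits
Difference: H(P) + H(Q) - H(P,Q) = 1.9133 - 1.9133 = 0.0000 bits = I(P;Q)

The difference is the mutual information; it is 0 here, so P and Q are independent (the joint entropy equals the sum of the marginal entropies).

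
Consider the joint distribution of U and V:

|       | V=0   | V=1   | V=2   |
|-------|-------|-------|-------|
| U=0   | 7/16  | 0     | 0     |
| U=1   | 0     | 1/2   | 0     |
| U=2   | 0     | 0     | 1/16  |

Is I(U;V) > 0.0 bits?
Marginal P(U) (row sums):
  P(U=0) = 7/16 + 0 + 0 = 7/16
  P(U=1) = 0 + 1/2 + 0 = 1/2
  P(U=2) = 0 + 0 + 1/16 = 1/16
Marginal P(V) (column sums):
  P(V=0) = 7/16 + 0 + 0 = 7/16
  P(V=1) = 0 + 1/2 + 0 = 1/2
  P(V=2) = 0 + 0 + 1/16 = 1/16

H(U) = -[(7/16)·log₂(7/16) + (1/2)·log₂(1/2) + (1/16)·log₂(1/16)]
  = 0.5218 + 0.5000 + 0.2500
  = 1.2718 bits
H(V) = -[(7/16)·log₂(7/16) + (1/2)·log₂(1/2) + (1/16)·log₂(1/16)]
  = 0.5218 + 0.5000 + 0.2500
  = 1.2718 bits
H(U,V) = -[(7/16)·log₂(7/16) + (1/2)·log₂(1/2) + (1/16)·log₂(1/16)]
  = 0.5218 + 0.5000 + 0.2500
  = 1.2718 bits

I(U;V) = H(U) + H(V) - H(U,V)
  = 1.2718 + 1.2718 - 1.2718
  = 1.2718 bits

Yes. I(U;V) = 1.2718 bits, which is > 0.0 bits.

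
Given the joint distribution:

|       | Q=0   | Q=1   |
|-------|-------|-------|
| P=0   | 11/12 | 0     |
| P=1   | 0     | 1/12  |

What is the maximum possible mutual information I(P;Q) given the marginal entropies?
The upper bound on mutual information is I(P;Q) ≤ min(H(P), H(Q)).

Marginal P(P) (row sums):
  P(P=0) = 11/12 + 0 = 11/12
  P(P=1) = 0 + 1/12 = 1/12
Marginal P(Q) (column sums):
  P(Q=0) = 11/12 + 0 = 11/12
  P(Q=1) = 0 + 1/12 = 1/12

H(P) = -[(11/12)·log₂(11/12) + (1/12)·log₂(1/12)]
  = 0.1151 + 0.2987
  = 0.4138 bits
H(Q) = -[(11/12)·log₂(11/12) + (1/12)·log₂(1/12)]
  = 0.1151 + 0.2987
  = 0.4138 bits

Maximum possible I(P;Q) = min(0.4138, 0.4138) = 0.4138 bits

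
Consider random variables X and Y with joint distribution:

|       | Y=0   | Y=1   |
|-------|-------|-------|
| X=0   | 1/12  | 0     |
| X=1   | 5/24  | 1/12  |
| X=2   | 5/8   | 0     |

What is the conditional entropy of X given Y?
Marginal P(Y) (column sums):
  P(Y=0) = 1/12 + 5/24 + 5/8 = 11/12
  P(Y=1) = 0 + 1/12 + 0 = 1/12

H(X|Y) = -Σ P(X,Y)·log₂ P(X|Y), where P(X|Y) = P(X,Y) / P(Y)
  (cells with P(X,Y) = 0 contribute 0)
  (X=0,Y=0): P(X|Y) = (1/12)/(11/12) = 1/11;  -(1/12)·log₂(1/11) = 0.2883
  (X=1,Y=0): P(X|Y) = (5/24)/(11/12) = 5/22;  -(5/24)·log₂(5/22) = 0.4453
  (X=1,Y=1): P(X|Y) = (1/12)/(1/12) = 1;  -(1/12)·log₂(1) = 0.0000
  (X=2,Y=0): P(X|Y) = (5/8)/(11/12) = 15/22;  -(5/8)·log₂(15/22) = 0.3453
H(X|Y) = 0.2883 + 0.4453 + 0.0000 + 0.3453
  = 1.0789 bits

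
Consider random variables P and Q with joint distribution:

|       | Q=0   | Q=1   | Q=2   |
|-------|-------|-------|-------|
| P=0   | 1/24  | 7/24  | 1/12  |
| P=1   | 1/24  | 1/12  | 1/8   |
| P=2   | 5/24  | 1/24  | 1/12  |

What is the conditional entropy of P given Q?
Marginal P(Q) (column sums):
  P(Q=0) = 1/24 + 1/24 + 5/24 = 7/24
  P(Q=1) = 7/24 + 1/12 + 1/24 = 5/12
  P(Q=2) = 1/12 + 1/8 + 1/12 = 7/24

H(P|Q) = -Σ P(P,Q)·log₂ P(P|Q), where P(P|Q) = P(P,Q) / P(Q)
  (P=0,Q=0): P(P|Q) = (1/24)/(7/24) = 1/7;  -(1/24)·log₂(1/7) = 0.1170
  (P=0,Q=1): P(P|Q) = (7/24)/(5/12) = 7/10;  -(7/24)·log₂(7/10) = 0.1501
  (P=0,Q=2): P(P|Q) = (1/12)/(7/24) = 2/7;  -(1/12)·log₂(2/7) = 0.1506
  (P=1,Q=0): P(P|Q) = (1/24)/(7/24) = 1/7;  -(1/24)·log₂(1/7) = 0.1170
  (P=1,Q=1): P(P|Q) = (1/12)/(5/12) = 1/5;  -(1/12)·log₂(1/5) = 0.1935
  (P=1,Q=2): P(P|Q) = (1/8)/(7/24) = 3/7;  -(1/8)·log₂(3/7) = 0.1528
  (P=2,Q=0): P(P|Q) = (5/24)/(7/24) = 5/7;  -(5/24)·log₂(5/7) = 0.1011
  (P=2,Q=1): P(P|Q) = (1/24)/(5/12) = 1/10;  -(1/24)·log₂(1/10) = 0.1384
  (P=2,Q=2): P(P|Q) = (1/12)/(7/24) = 2/7;  -(1/12)·log₂(2/7) = 0.1506
H(P|Q) = 0.1170 + 0.1501 + 0.1506 + 0.1170 + 0.1935 + 0.1528 + 0.1011 + 0.1384 + 0.1506
  = 1.2711 bits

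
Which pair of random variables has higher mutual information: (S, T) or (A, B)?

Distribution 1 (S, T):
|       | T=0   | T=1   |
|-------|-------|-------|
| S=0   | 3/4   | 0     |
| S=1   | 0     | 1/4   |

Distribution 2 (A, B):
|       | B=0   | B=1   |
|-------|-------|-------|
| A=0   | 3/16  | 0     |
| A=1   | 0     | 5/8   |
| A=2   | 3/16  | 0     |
Distribution 1 (S, T):
Marginal P(S) (row sums):
  P(S=0) = 3/4 + 0 = 3/4
  P(S=1) = 0 + 1/4 = 1/4
Marginal P(T) (column sums):
  P(T=0) = 3/4 + 0 = 3/4
  P(T=1) = 0 + 1/4 = 1/4

H(S) = -[(3/4)·log₂(3/4) + (1/4)·log₂(1/4)]
  = 0.3113 + 0.5000
  = 0.8113 bits
H(T) = -[(3/4)·log₂(3/4) + (1/4)·log₂(1/4)]
  = 0.3113 + 0.5000
  = 0.8113 bits
H(S,T) = -[(3/4)·log₂(3/4) + (1/4)·log₂(1/4)]
  = 0.3113 + 0.5000
  = 0.8113 bits

I(S;T) = H(S) + H(T) - H(S,T)
  = 0.8113 + 0.8113 - 0.8113
  = 0.8113 bits

Distribution 2 (A, B):
Marginal P(A) (row sums):
  P(A=0) = 3/16 + 0 = 3/16
  P(A=1) = 0 + 5/8 = 5/8
  P(A=2) = 3/16 + 0 = 3/16
Marginal P(B) (column sums):
  P(B=0) = 3/16 + 0 + 3/16 = 3/8
  P(B=1) = 0 + 5/8 + 0 = 5/8

H(A) = -[(3/16)·log₂(3/16) + (5/8)·log₂(5/8) + (3/16)·log₂(3/16)]
  = 0.4528 + 0.4238 + 0.4528
  = 1.3294 bits
H(B) = -[(3/8)·log₂(3/8) + (5/8)·log₂(5/8)]
  = 0.5306 + 0.4238
  = 0.9544 bits
H(A,B) = -[(3/16)·log₂(3/16) + (5/8)·log₂(5/8) + (3/16)·log₂(3/16)]
  = 0.4528 + 0.4238 + 0.4528
  = 1.3294 bits

I(A;B) = H(A) + H(B) - H(A,B)
  = 1.3294 + 0.9544 - 1.3294
  = 0.9544 bits

I(A;B) = 0.9544 bits > I(S;T) = 0.8113 bits, so (A, B) has the higher mutual information (stronger dependence).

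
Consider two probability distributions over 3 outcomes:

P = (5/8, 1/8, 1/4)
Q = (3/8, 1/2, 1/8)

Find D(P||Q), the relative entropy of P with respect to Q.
D(P||Q) = Σ P(i) log₂(P(i)/Q(i))
  i=0: (5/8) × log₂((5/8)/(3/8)) = (5/8) × log₂(5/3) = 0.4606
  i=1: (1/8) × log₂((1/8)/(1/2)) = (1/8) × log₂(1/4) = -0.2500
  i=2: (1/4) × log₂((1/4)/(1/8)) = (1/4) × log₂(2) = 0.2500
D(P||Q) = 0.4606 - 0.2500 + 0.2500
  = 0.4606 bits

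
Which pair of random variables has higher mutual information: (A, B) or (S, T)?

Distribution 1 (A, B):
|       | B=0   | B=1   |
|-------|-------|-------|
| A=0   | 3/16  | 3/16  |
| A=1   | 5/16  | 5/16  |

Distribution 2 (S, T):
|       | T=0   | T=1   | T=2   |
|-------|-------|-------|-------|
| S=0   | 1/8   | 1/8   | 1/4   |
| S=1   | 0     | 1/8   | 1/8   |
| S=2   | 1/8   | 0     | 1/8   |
Distribution 1 (A, B):
Marginal P(A) (row sums):
  P(A=0) = 3/16 + 3/16 = 3/8
  P(A=1) = 5/16 + 5/16 = 5/8
Marginal P(B) (column sums):
  P(B=0) = 3/16 + 5/16 = 1/2
  P(B=1) = 3/16 + 5/16 = 1/2

H(A) = -[(3/8)·log₂(3/8) + (5/8)·log₂(5/8)]
  = 0.5306 + 0.4238
  = 0.9544 bits
H(B) = -[(1/2)·log₂(1/2) + (1/2)·log₂(1/2)]
  = 0.5000 + 0.5000
  = 1.0000 bits
H(A,B) = -[(3/16)·log₂(3/16) + (3/16)·log₂(3/16) + (5/16)·log₂(5/16) + (5/16)·log₂(5/16)]
  = 0.4528 + 0.4528 + 0.5244 + 0.5244
  = 1.9544 bits

I(A;B) = H(A) + H(B) - H(A,B)
  = 0.9544 + 1.0000 - 1.9544
  = 0.0000 bits

Distribution 2 (S, T):
Marginal P(S) (row sums):
  P(S=0) = 1/8 + 1/8 + 1/4 = 1/2
  P(S=1) = 0 + 1/8 + 1/8 = 1/4
  P(S=2) = 1/8 + 0 + 1/8 = 1/4
Marginal P(T) (column sums):
  P(T=0) = 1/8 + 0 + 1/8 = 1/4
  P(T=1) = 1/8 + 1/8 + 0 = 1/4
  P(T=2) = 1/4 + 1/8 + 1/8 = 1/2

H(S) = -[(1/2)·log₂(1/2) + (1/4)·log₂(1/4) + (1/4)·log₂(1/4)]
  = 0.5000 + 0.5000 + 0.5000
  = 1.5000 bits
H(T) = -[(1/4)·log₂(1/4) + (1/4)·log₂(1/4) + (1/2)·log₂(1/2)]
  = 0.5000 + 0.5000 + 0.5000
  = 1.5000 bits
H(S,T) = -[(1/8)·log₂(1/8) + (1/8)·log₂(1/8) + (1/4)·log₂(1/4) + (1/8)·log₂(1/8) + (1/8)·log₂(1/8) + (1/8)·log₂(1/8) + (1/8)·log₂(1/8)]
  = 0.3750 + 0.3750 + 0.5000 + 0.3750 + 0.3750 + 0.3750 + 0.3750
  = 2.7500 bits

I(S;T) = H(S) + H(T) - H(S,T)
  = 1.5000 + 1.5000 - 2.7500
  = 0.2500 bits

I(S;T) = 0.2500 bits > I(A;B) = 0.0000 bits, so (S, T) has the higher mutual information (stronger dependence).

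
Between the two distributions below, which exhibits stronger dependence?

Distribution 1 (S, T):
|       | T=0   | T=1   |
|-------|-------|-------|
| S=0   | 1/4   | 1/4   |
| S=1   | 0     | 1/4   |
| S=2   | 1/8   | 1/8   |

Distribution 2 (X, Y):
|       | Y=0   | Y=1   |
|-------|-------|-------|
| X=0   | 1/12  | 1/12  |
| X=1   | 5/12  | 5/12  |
Distribution 1 (S, T):
Marginal P(S) (row sums):
  P(S=0) = 1/4 + 1/4 = 1/2
  P(S=1) = 0 + 1/4 = 1/4
  P(S=2) = 1/8 + 1/8 = 1/4
Marginal P(T) (column sums):
  P(T=0) = 1/4 + 0 + 1/8 = 3/8
  P(T=1) = 1/4 + 1/4 + 1/8 = 5/8

H(S) = -[(1/2)·log₂(1/2) + (1/4)·log₂(1/4) + (1/4)·log₂(1/4)]
  = 0.5000 + 0.5000 + 0.5000
  = 1.5000 bits
H(T) = -[(3/8)·log₂(3/8) + (5/8)·log₂(5/8)]
  = 0.5306 + 0.4238
  = 0.9544 bits
H(S,T) = -[(1/4)·log₂(1/4) + (1/4)·log₂(1/4) + (1/4)·log₂(1/4) + (1/8)·log₂(1/8) + (1/8)·log₂(1/8)]
  = 0.5000 + 0.5000 + 0.5000 + 0.3750 + 0.3750
  = 2.2500 bits

I(S;T) = H(S) + H(T) - H(S,T)
  = 1.5000 + 0.9544 - 2.2500
  = 0.2044 bits

Distribution 2 (X, Y):
Marginal P(X) (row sums):
  P(X=0) = 1/12 + 1/12 = 1/6
  P(X=1) = 5/12 + 5/12 = 5/6
Marginal P(Y) (column sums):
  P(Y=0) = 1/12 + 5/12 = 1/2
  P(Y=1) = 1/12 + 5/12 = 1/2

H(X) = -[(1/6)·log₂(1/6) + (5/6)·log₂(5/6)]
  = 0.4308 + 0.2192
  = 0.6500 bits
H(Y) = -[(1/2)·log₂(1/2) + (1/2)·log₂(1/2)]
  = 0.5000 + 0.5000
  = 1.0000 bits
H(X,Y) = -[(1/12)·log₂(1/12) + (1/12)·log₂(1/12) + (5/12)·log₂(5/12) + (5/12)·log₂(5/12)]
  = 0.2987 + 0.2987 + 0.5263 + 0.5263
  = 1.6500 bits

I(X;Y) = H(X) + H(Y) - H(X,Y)
  = 0.6500 + 1.0000 - 1.6500
  = 0.0000 bits

I(S;T) = 0.2044 bits > I(X;Y) = 0.0000 bits, so (S, T) has the higher mutual information (stronger dependence).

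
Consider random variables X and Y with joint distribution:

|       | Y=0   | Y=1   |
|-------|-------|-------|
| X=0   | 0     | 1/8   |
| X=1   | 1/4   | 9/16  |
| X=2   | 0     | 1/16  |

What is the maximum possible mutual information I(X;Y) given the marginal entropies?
The upper bound on mutual information is I(X;Y) ≤ min(H(X), H(Y)).

Marginal P(X) (row sums):
  P(X=0) = 0 + 1/8 = 1/8
  P(X=1) = 1/4 + 9/16 = 13/16
  P(X=2) = 0 + 1/16 = 1/16
Marginal P(Y) (column sums):
  P(Y=0) = 0 + 1/4 + 0 = 1/4
  P(Y=1) = 1/8 + 9/16 + 1/16 = 3/4

H(X) = -[(1/8)·log₂(1/8) + (13/16)·log₂(13/16) + (1/16)·log₂(1/16)]
  = 0.3750 + 0.2434 + 0.2500
  = 0.8684 bits
H(Y) = -[(1/4)·log₂(1/4) + (3/4)·log₂(3/4)]
  = 0.5000 + 0.3113
  = 0.8113 bits

Maximum possible I(X;Y) = min(0.8684, 0.8113) = 0.8113 bits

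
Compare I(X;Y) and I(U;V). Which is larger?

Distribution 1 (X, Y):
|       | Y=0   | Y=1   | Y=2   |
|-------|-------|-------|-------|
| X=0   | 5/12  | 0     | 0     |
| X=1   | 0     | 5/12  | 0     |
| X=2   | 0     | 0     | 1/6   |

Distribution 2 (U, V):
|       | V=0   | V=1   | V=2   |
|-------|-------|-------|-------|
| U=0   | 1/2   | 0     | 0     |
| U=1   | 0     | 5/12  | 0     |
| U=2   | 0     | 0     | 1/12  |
Distribution 1 (X, Y):
Marginal P(X) (row sums):
  P(X=0) = 5/12 + 0 + 0 = 5/12
  P(X=1) = 0 + 5/12 + 0 = 5/12
  P(X=2) = 0 + 0 + 1/6 = 1/6
Marginal P(Y) (column sums):
  P(Y=0) = 5/12 + 0 + 0 = 5/12
  P(Y=1) = 0 + 5/12 + 0 = 5/12
  P(Y=2) = 0 + 0 + 1/6 = 1/6

H(X) = -[(5/12)·log₂(5/12) + (5/12)·log₂(5/12) + (1/6)·log₂(1/6)]
  = 0.5263 + 0.5263 + 0.4308
  = 1.4834 bits
H(Y) = -[(5/12)·log₂(5/12) + (5/12)·log₂(5/12) + (1/6)·log₂(1/6)]
  = 0.5263 + 0.5263 + 0.4308
  = 1.4834 bits
H(X,Y) = -[(5/12)·log₂(5/12) + (5/12)·log₂(5/12) + (1/6)·log₂(1/6)]
  = 0.5263 + 0.5263 + 0.4308
  = 1.4834 bits

I(X;Y) = H(X) + H(Y) - H(X,Y)
  = 1.4834 + 1.4834 - 1.4834
  = 1.4834 bits

Distribution 2 (U, V):
Marginal P(U) (row sums):
  P(U=0) = 1/2 + 0 + 0 = 1/2
  P(U=1) = 0 + 5/12 + 0 = 5/12
  P(U=2) = 0 + 0 + 1/12 = 1/12
Marginal P(V) (column sums):
  P(V=0) = 1/2 + 0 + 0 = 1/2
  P(V=1) = 0 + 5/12 + 0 = 5/12
  P(V=2) = 0 + 0 + 1/12 = 1/12

H(U) = -[(1/2)·log₂(1/2) + (5/12)·log₂(5/12) + (1/12)·log₂(1/12)]
  = 0.5000 + 0.5263 + 0.2987
  = 1.3250 bits
H(V) = -[(1/2)·log₂(1/2) + (5/12)·log₂(5/12) + (1/12)·log₂(1/12)]
  = 0.5000 + 0.5263 + 0.2987
  = 1.3250 bits
H(U,V) = -[(1/2)·log₂(1/2) + (5/12)·log₂(5/12) + (1/12)·log₂(1/12)]
  = 0.5000 + 0.5263 + 0.2987
  = 1.3250 bits

I(U;V) = H(U) + H(V) - H(U,V)
  = 1.3250 + 1.3250 - 1.3250
  = 1.3250 bits

I(X;Y) = 1.4834 bits > I(U;V) = 1.3250 bits, so (X, Y) has the higher mutual information (stronger dependence).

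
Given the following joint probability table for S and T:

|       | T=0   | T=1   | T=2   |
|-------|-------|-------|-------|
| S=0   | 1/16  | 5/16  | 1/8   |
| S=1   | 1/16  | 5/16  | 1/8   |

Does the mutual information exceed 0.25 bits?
Marginal P(S) (row sums):
  P(S=0) = 1/16 + 5/16 + 1/8 = 1/2
  P(S=1) = 1/16 + 5/16 + 1/8 = 1/2
Marginal P(T) (column sums):
  P(T=0) = 1/16 + 1/16 = 1/8
  P(T=1) = 5/16 + 5/16 = 5/8
  P(T=2) = 1/8 + 1/8 = 1/4

H(S) = -[(1/2)·log₂(1/2) + (1/2)·log₂(1/2)]
  = 0.5000 + 0.5000
  = 1.0000 bits
H(T) = -[(1/8)·log₂(1/8) + (5/8)·log₂(5/8) + (1/4)·log₂(1/4)]
  = 0.3750 + 0.4238 + 0.5000
  = 1.2988 bits
H(S,T) = -[(1/16)·log₂(1/16) + (5/16)·log₂(5/16) + (1/8)·log₂(1/8) + (1/16)·log₂(1/16) + (5/16)·log₂(5/16) + (1/8)·log₂(1/8)]
  = 0.2500 + 0.5244 + 0.3750 + 0.2500 + 0.5244 + 0.3750
  = 2.2988 bits

I(S;T) = H(S) + H(T) - H(S,T)
  = 1.0000 + 1.2988 - 2.2988
  = 0.0000 bits

No. I(S;T) = 0.0000 bits, which is ≤ 0.25 bits.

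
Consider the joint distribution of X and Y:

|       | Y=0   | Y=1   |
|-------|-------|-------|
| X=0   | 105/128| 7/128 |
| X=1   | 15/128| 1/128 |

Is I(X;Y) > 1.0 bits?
Marginal P(X) (row sums):
  P(X=0) = 105/128 + 7/128 = 7/8
  P(X=1) = 15/128 + 1/128 = 1/8
Marginal P(Y) (column sums):
  P(Y=0) = 105/128 + 15/128 = 15/16
  P(Y=1) = 7/128 + 1/128 = 1/16

H(X) = -[(7/8)·log₂(7/8) + (1/8)·log₂(1/8)]
  = 0.1686 + 0.3750
  = 0.5436 bits
H(Y) = -[(15/16)·log₂(15/16) + (1/16)·log₂(1/16)]
  = 0.0873 + 0.2500
  = 0.3373 bits
H(X,Y) = -[(105/128)·log₂(105/128) + (7/128)·log₂(7/128) + (15/128)·log₂(15/128) + (1/128)·log₂(1/128)]
  = 0.2344 + 0.2293 + 0.3625 + 0.0547
  = 0.8809 bits

I(X;Y) = H(X) + H(Y) - H(X,Y)
  = 0.5436 + 0.3373 - 0.8809
  = 0.0000 bits

No. I(X;Y) = 0.0000 bits, which is ≤ 1.0 bits.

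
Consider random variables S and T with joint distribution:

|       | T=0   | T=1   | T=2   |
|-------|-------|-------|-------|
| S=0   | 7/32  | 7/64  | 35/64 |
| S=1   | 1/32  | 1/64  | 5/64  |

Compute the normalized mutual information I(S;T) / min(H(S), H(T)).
Marginal P(S) (row sums):
  P(S=0) = 7/32 + 7/64 + 35/64 = 7/8
  P(S=1) = 1/32 + 1/64 + 5/64 = 1/8
Marginal P(T) (column sums):
  P(T=0) = 7/32 + 1/32 = 1/4
  P(T=1) = 7/64 + 1/64 = 1/8
  P(T=2) = 35/64 + 5/64 = 5/8

H(S) = -[(7/8)·log₂(7/8) + (1/8)·log₂(1/8)]
  = 0.1686 + 0.3750
  = 0.5436 bits
H(T) = -[(1/4)·log₂(1/4) + (1/8)·log₂(1/8) + (5/8)·log₂(5/8)]
  = 0.5000 + 0.3750 + 0.4238
  = 1.2988 bits
H(S,T) = -[(7/32)·log₂(7/32) + (7/64)·log₂(7/64) + (35/64)·log₂(35/64) + (1/32)·log₂(1/32) + (1/64)·log₂(1/64) + (5/64)·log₂(5/64)]
  = 0.4796 + 0.3492 + 0.4762 + 0.1563 + 0.0938 + 0.2873
  = 1.8424 bits

I(S;T) = H(S) + H(T) - H(S,T)
  = 0.5436 + 1.2988 - 1.8424
  = 0.0000 bits

min(H(S), H(T)) = min(0.5436, 1.2988) = 0.5436 bits
Normalized MI = 0.0000 / 0.5436 = 0.0000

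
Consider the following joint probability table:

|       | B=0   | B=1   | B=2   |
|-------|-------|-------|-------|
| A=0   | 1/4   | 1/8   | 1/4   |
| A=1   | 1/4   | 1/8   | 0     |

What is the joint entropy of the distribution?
H(A,B) = -Σ P(A,B) log₂ P(A,B), summed over the non-zero cells:
H(A,B) = -[(1/4)·log₂(1/4) + (1/8)·log₂(1/8) + (1/4)·log₂(1/4) + (1/4)·log₂(1/4) + (1/8)·log₂(1/8)]
  = 0.5000 + 0.3750 + 0.5000 + 0.5000 + 0.3750
  = 2.2500 bits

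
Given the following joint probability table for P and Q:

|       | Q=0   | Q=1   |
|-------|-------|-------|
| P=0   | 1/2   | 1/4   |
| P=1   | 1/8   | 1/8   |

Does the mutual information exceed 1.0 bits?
Marginal P(P) (row sums):
  P(P=0) = 1/2 + 1/4 = 3/4
  P(P=1) = 1/8 + 1/8 = 1/4
Marginal P(Q) (column sums):
  P(Q=0) = 1/2 + 1/8 = 5/8
  P(Q=1) = 1/4 + 1/8 = 3/8

H(P) = -[(3/4)·log₂(3/4) + (1/4)·log₂(1/4)]
  = 0.3113 + 0.5000
  = 0.8113 bits
H(Q) = -[(5/8)·log₂(5/8) + (3/8)·log₂(3/8)]
  = 0.4238 + 0.5306
  = 0.9544 bits
H(P,Q) = -[(1/2)·log₂(1/2) + (1/4)·log₂(1/4) + (1/8)·log₂(1/8) + (1/8)·log₂(1/8)]
  = 0.5000 + 0.5000 + 0.3750 + 0.3750
  = 1.7500 bits

I(P;Q) = H(P) + H(Q) - H(P,Q)
  = 0.8113 + 0.9544 - 1.7500
  = 0.0157 bits

No. I(P;Q) = 0.0157 bits, which is ≤ 1.0 bits.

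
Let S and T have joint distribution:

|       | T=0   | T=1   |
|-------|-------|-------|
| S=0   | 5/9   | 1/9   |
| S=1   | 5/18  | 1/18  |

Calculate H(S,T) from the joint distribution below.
H(S,T) = -Σ P(S,T) log₂ P(S,T), summed over the non-zero cells:
H(S,T) = -[(5/9)·log₂(5/9) + (1/9)·log₂(1/9) + (5/18)·log₂(5/18) + (1/18)·log₂(1/18)]
  = 0.4711 + 0.3522 + 0.5133 + 0.2317
  = 1.5683 bits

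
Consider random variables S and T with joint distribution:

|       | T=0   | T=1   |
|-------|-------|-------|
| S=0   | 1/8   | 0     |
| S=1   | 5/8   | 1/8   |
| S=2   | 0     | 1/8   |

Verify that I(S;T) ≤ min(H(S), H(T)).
Marginal P(S) (row sums):
  P(S=0) = 1/8 + 0 = 1/8
  P(S=1) = 5/8 + 1/8 = 3/4
  P(S=2) = 0 + 1/8 = 1/8
Marginal P(T) (column sums):
  P(T=0) = 1/8 + 5/8 + 0 = 3/4
  P(T=1) = 0 + 1/8 + 1/8 = 1/4

H(S) = -[(1/8)·log₂(1/8) + (3/4)·log₂(3/4) + (1/8)·log₂(1/8)]
  = 0.3750 + 0.3113 + 0.3750
  = 1.0613 bits
H(T) = -[(3/4)·log₂(3/4) + (1/4)·log₂(1/4)]
  = 0.3113 + 0.5000
  = 0.8113 bits
H(S,T) = -[(1/8)·log₂(1/8) + (5/8)·log₂(5/8) + (1/8)·log₂(1/8) + (1/8)·log₂(1/8)]
  = 0.3750 + 0.4238 + 0.3750 + 0.3750
  = 1.5488 bits

I(S;T) = H(S) + H(T) - H(S,T)
  = 1.0613 + 0.8113 - 1.5488
  = 0.3238 bits

min(H(S), H(T)) = min(1.0613, 0.8113) = 0.8113 bits
Since 0.3238 ≤ 0.8113, the bound is satisfied ✓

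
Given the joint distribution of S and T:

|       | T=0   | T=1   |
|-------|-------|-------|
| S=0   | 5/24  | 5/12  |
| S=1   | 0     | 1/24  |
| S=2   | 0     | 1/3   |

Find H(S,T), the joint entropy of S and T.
H(S,T) = -Σ P(S,T) log₂ P(S,T), summed over the non-zero cells:
H(S,T) = -[(5/24)·log₂(5/24) + (5/12)·log₂(5/12) + (1/24)·log₂(1/24) + (1/3)·log₂(1/3)]
  = 0.4715 + 0.5263 + 0.1910 + 0.5283
  = 1.7171 bits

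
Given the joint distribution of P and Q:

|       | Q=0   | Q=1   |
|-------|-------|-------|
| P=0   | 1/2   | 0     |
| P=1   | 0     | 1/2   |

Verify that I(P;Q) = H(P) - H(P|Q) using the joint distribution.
Left side, from I(P;Q) = H(P) + H(Q) - H(P,Q):
Marginal P(P) (row sums):
  P(P=0) = 1/2 + 0 = 1/2
  P(P=1) = 0 + 1/2 = 1/2
Marginal P(Q) (column sums):
  P(Q=0) = 1/2 + 0 = 1/2
  P(Q=1) = 0 + 1/2 = 1/2

H(P) = -[(1/2)·log₂(1/2) + (1/2)·log₂(1/2)]
  = 0.5000 + 0.5000
  = 1.0000 bits
H(Q) = -[(1/2)·log₂(1/2) + (1/2)·log₂(1/2)]
  = 0.5000 + 0.5000
  = 1.0000 bits
H(P,Q) = -[(1/2)·log₂(1/2) + (1/2)·log₂(1/2)]
  = 0.5000 + 0.5000
  = 1.0000 bits

I(P;Q) = H(P) + H(Q) - H(P,Q)
  = 1.0000 + 1.0000 - 1.0000
  = 1.0000 bits

Right side, with H(P|Q) computed directly from the conditional probabilities:
H(P|Q) = -Σ P(P,Q)·log₂ P(P|Q), where P(P|Q) = P(P,Q) / P(Q)
  (cells with P(P,Q) = 0 contribute 0)
  (P=0,Q=0): P(P|Q) = (1/2)/(1/2) = 1;  -(1/2)·log₂(1) = 0.0000
  (P=1,Q=1): P(P|Q) = (1/2)/(1/2) = 1;  -(1/2)·log₂(1) = 0.0000
H(P|Q) = 0.0000 + 0.0000
  = 0.0000 bits
H(P) - H(P|Q) = 1.0000 - 0.0000 = 1.0000 bits

Both sides equal 1.0000 bits, so I(P;Q) = H(P) - H(P|Q) ✓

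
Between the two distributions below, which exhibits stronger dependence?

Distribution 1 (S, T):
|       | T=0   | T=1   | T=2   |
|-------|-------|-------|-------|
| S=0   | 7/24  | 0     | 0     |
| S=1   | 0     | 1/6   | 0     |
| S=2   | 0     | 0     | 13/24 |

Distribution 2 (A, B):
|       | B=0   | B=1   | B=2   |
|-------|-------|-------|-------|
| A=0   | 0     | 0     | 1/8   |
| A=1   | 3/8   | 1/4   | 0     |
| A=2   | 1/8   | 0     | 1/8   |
Distribution 1 (S, T):
Marginal P(S) (row sums):
  P(S=0) = 7/24 + 0 + 0 = 7/24
  P(S=1) = 0 + 1/6 + 0 = 1/6
  P(S=2) = 0 + 0 + 13/24 = 13/24
Marginal P(T) (column sums):
  P(T=0) = 7/24 + 0 + 0 = 7/24
  P(T=1) = 0 + 1/6 + 0 = 1/6
  P(T=2) = 0 + 0 + 13/24 = 13/24

H(S) = -[(7/24)·log₂(7/24) + (1/6)·log₂(1/6) + (13/24)·log₂(13/24)]
  = 0.5185 + 0.4308 + 0.4791
  = 1.4284 bits
H(T) = -[(7/24)·log₂(7/24) + (1/6)·log₂(1/6) + (13/24)·log₂(13/24)]
  = 0.5185 + 0.4308 + 0.4791
  = 1.4284 bits
H(S,T) = -[(7/24)·log₂(7/24) + (1/6)·log₂(1/6) + (13/24)·log₂(13/24)]
  = 0.5185 + 0.4308 + 0.4791
  = 1.4284 bits

I(S;T) = H(S) + H(T) - H(S,T)
  = 1.4284 + 1.4284 - 1.4284
  = 1.4284 bits

Distribution 2 (A, B):
Marginal P(A) (row sums):
  P(A=0) = 0 + 0 + 1/8 = 1/8
  P(A=1) = 3/8 + 1/4 + 0 = 5/8
  P(A=2) = 1/8 + 0 + 1/8 = 1/4
Marginal P(B) (column sums):
  P(B=0) = 0 + 3/8 + 1/8 = 1/2
  P(B=1) = 0 + 1/4 + 0 = 1/4
  P(B=2) = 1/8 + 0 + 1/8 = 1/4

H(A) = -[(1/8)·log₂(1/8) + (5/8)·log₂(5/8) + (1/4)·log₂(1/4)]
  = 0.3750 + 0.4238 + 0.5000
  = 1.2988 bits
H(B) = -[(1/2)·log₂(1/2) + (1/4)·log₂(1/4) + (1/4)·log₂(1/4)]
  = 0.5000 + 0.5000 + 0.5000
  = 1.5000 bits
H(A,B) = -[(1/8)·log₂(1/8) + (3/8)·log₂(3/8) + (1/4)·log₂(1/4) + (1/8)·log₂(1/8) + (1/8)·log₂(1/8)]
  = 0.3750 + 0.5306 + 0.5000 + 0.3750 + 0.3750
  = 2.1556 bits

I(A;B) = H(A) + H(B) - H(A,B)
  = 1.2988 + 1.5000 - 2.1556
  = 0.6432 bits

I(S;T) = 1.4284 bits > I(A;B) = 0.6432 bits, so (S, T) has the higher mutual information (stronger dependence).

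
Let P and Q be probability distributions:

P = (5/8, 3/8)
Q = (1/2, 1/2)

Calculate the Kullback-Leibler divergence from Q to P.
D(P||Q) = Σ P(i) log₂(P(i)/Q(i))
  i=0: (5/8) × log₂((5/8)/(1/2)) = (5/8) × log₂(5/4) = 0.2012
  i=1: (3/8) × log₂((3/8)/(1/2)) = (3/8) × log₂(3/4) = -0.1556
D(P||Q) = 0.2012 - 0.1556
  = 0.0456 bits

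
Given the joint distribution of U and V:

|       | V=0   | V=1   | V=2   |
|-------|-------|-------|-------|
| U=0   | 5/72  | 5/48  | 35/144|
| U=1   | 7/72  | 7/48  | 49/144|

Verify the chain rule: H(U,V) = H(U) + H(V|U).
Left side:
H(U,V) = -[(5/72)·log₂(5/72) + (5/48)·log₂(5/48) + (35/144)·log₂(35/144) + (7/72)·log₂(7/72) + (7/48)·log₂(7/48) + (49/144)·log₂(49/144)]
  = 0.2672 + 0.3399 + 0.4960 + 0.3269 + 0.4051 + 0.5292
  = 2.3643 bits

Right side:
Marginal P(U) (row sums):
  P(U=0) = 5/72 + 5/48 + 35/144 = 5/12
  P(U=1) = 7/72 + 7/48 + 49/144 = 7/12
H(U) = -[(5/12)·log₂(5/12) + (7/12)·log₂(7/12)]
  = 0.5263 + 0.4536
  = 0.9799 bits
H(V|U) = -Σ P(U,V)·log₂ P(V|U), where P(V|U) = P(U,V) / P(U)
  (U=0,V=0): P(V|U) = (5/72)/(5/12) = 1/6;  -(5/72)·log₂(1/6) = 0.1795
  (U=0,V=1): P(V|U) = (5/48)/(5/12) = 1/4;  -(5/48)·log₂(1/4) = 0.2083
  (U=0,V=2): P(V|U) = (35/144)/(5/12) = 7/12;  -(35/144)·log₂(7/12) = 0.1890
  (U=1,V=0): P(V|U) = (7/72)/(7/12) = 1/6;  -(7/72)·log₂(1/6) = 0.2513
  (U=1,V=1): P(V|U) = (7/48)/(7/12) = 1/4;  -(7/48)·log₂(1/4) = 0.2917
  (U=1,V=2): P(V|U) = (49/144)/(7/12) = 7/12;  -(49/144)·log₂(7/12) = 0.2646
H(V|U) = 0.1795 + 0.2083 + 0.1890 + 0.2513 + 0.2917 + 0.2646
  = 1.3844 bits
H(U) + H(V|U) = 0.9799 + 1.3844 = 2.3643 bits

Both sides equal 2.3643 bits, so the chain rule holds ✓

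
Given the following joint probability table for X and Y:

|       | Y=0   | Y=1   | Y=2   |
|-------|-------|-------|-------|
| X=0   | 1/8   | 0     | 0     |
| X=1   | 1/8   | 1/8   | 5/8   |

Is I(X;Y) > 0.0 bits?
Marginal P(X) (row sums):
  P(X=0) = 1/8 + 0 + 0 = 1/8
  P(X=1) = 1/8 + 1/8 + 5/8 = 7/8
Marginal P(Y) (column sums):
  P(Y=0) = 1/8 + 1/8 = 1/4
  P(Y=1) = 0 + 1/8 = 1/8
  P(Y=2) = 0 + 5/8 = 5/8

H(X) = -[(1/8)·log₂(1/8) + (7/8)·log₂(7/8)]
  = 0.3750 + 0.1686
  = 0.5436 bits
H(Y) = -[(1/4)·log₂(1/4) + (1/8)·log₂(1/8) + (5/8)·log₂(5/8)]
  = 0.5000 + 0.3750 + 0.4238
  = 1.2988 bits
H(X,Y) = -[(1/8)·log₂(1/8) + (1/8)·log₂(1/8) + (1/8)·log₂(1/8) + (5/8)·log₂(5/8)]
  = 0.3750 + 0.3750 + 0.3750 + 0.4238
  = 1.5488 bits

I(X;Y) = H(X) + H(Y) - H(X,Y)
  = 0.5436 + 1.2988 - 1.5488
  = 0.2936 bits

Yes. I(X;Y) = 0.2936 bits, which is > 0.0 bits.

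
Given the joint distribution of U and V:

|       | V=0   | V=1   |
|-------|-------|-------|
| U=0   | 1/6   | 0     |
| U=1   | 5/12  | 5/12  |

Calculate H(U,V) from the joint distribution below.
H(U,V) = -Σ P(U,V) log₂ P(U,V), summed over the non-zero cells:
H(U,V) = -[(1/6)·log₂(1/6) + (5/12)·log₂(5/12) + (5/12)·log₂(5/12)]
  = 0.4308 + 0.5263 + 0.5263
  = 1.4834 bits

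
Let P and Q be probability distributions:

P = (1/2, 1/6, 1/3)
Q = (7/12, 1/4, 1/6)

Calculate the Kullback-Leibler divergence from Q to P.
D(P||Q) = Σ P(i) log₂(P(i)/Q(i))
  i=0: (1/2) × log₂((1/2)/(7/12)) = (1/2) × log₂(6/7) = -0.1112
  i=1: (1/6) × log₂((1/6)/(1/4)) = (1/6) × log₂(2/3) = -0.0975
  i=2: (1/3) × log₂((1/3)/(1/6)) = (1/3) × log₂(2) = 0.3333
D(P||Q) = -0.1112 - 0.0975 + 0.3333
  = 0.1246 bits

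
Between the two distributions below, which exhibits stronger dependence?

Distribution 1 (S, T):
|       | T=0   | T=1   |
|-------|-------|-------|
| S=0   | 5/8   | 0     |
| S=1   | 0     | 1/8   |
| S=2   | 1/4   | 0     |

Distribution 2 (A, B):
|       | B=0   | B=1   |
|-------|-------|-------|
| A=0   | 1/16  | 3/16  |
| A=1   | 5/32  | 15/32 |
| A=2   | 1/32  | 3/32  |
Distribution 1 (S, T):
Marginal P(S) (row sums):
  P(S=0) = 5/8 + 0 = 5/8
  P(S=1) = 0 + 1/8 = 1/8
  P(S=2) = 1/4 + 0 = 1/4
Marginal P(T) (column sums):
  P(T=0) = 5/8 + 0 + 1/4 = 7/8
  P(T=1) = 0 + 1/8 + 0 = 1/8

H(S) = -[(5/8)·log₂(5/8) + (1/8)·log₂(1/8) + (1/4)·log₂(1/4)]
  = 0.4238 + 0.3750 + 0.5000
  = 1.2988 bits
H(T) = -[(7/8)·log₂(7/8) + (1/8)·log₂(1/8)]
  = 0.1686 + 0.3750
  = 0.5436 bits
H(S,T) = -[(5/8)·log₂(5/8) + (1/8)·log₂(1/8) + (1/4)·log₂(1/4)]
  = 0.4238 + 0.3750 + 0.5000
  = 1.2988 bits

I(S;T) = H(S) + H(T) - H(S,T)
  = 1.2988 + 0.5436 - 1.2988
  = 0.5436 bits

Distribution 2 (A, B):
Marginal P(A) (row sums):
  P(A=0) = 1/16 + 3/16 = 1/4
  P(A=1) = 5/32 + 15/32 = 5/8
  P(A=2) = 1/32 + 3/32 = 1/8
Marginal P(B) (column sums):
  P(B=0) = 1/16 + 5/32 + 1/32 = 1/4
  P(B=1) = 3/16 + 15/32 + 3/32 = 3/4

H(A) = -[(1/4)·log₂(1/4) + (5/8)·log₂(5/8) + (1/8)·log₂(1/8)]
  = 0.5000 + 0.4238 + 0.3750
  = 1.2988 bits
H(B) = -[(1/4)·log₂(1/4) + (3/4)·log₂(3/4)]
  = 0.5000 + 0.3113
  = 0.8113 bits
H(A,B) = -[(1/16)·log₂(1/16) + (3/16)·log₂(3/16) + (5/32)·log₂(5/32) + (15/32)·log₂(15/32) + (1/32)·log₂(1/32) + (3/32)·log₂(3/32)]
  = 0.2500 + 0.4528 + 0.4184 + 0.5124 + 0.1563 + 0.3202
  = 2.1101 bits

I(A;B) = H(A) + H(B) - H(A,B)
  = 1.2988 + 0.8113 - 2.1101
  = 0.0000 bits

I(S;T) = 0.5436 bits > I(A;B) = 0.0000 bits, so (S, T) has the higher mutual information (stronger dependence).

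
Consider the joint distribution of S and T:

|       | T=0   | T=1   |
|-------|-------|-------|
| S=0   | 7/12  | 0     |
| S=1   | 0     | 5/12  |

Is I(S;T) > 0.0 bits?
Marginal P(S) (row sums):
  P(S=0) = 7/12 + 0 = 7/12
  P(S=1) = 0 + 5/12 = 5/12
Marginal P(T) (column sums):
  P(T=0) = 7/12 + 0 = 7/12
  P(T=1) = 0 + 5/12 = 5/12

H(S) = -[(7/12)·log₂(7/12) + (5/12)·log₂(5/12)]
  = 0.4536 + 0.5263
  = 0.9799 bits
H(T) = -[(7/12)·log₂(7/12) + (5/12)·log₂(5/12)]
  = 0.4536 + 0.5263
  = 0.9799 bits
H(S,T) = -[(7/12)·log₂(7/12) + (5/12)·log₂(5/12)]
  = 0.4536 + 0.5263
  = 0.9799 bits

I(S;T) = H(S) + H(T) - H(S,T)
  = 0.9799 + 0.9799 - 0.9799
  = 0.9799 bits

Yes. I(S;T) = 0.9799 bits, which is > 0.0 bits.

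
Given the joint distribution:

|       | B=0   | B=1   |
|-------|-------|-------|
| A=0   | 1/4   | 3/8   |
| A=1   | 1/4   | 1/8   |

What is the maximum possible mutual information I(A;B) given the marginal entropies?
The upper bound on mutual information is I(A;B) ≤ min(H(A), H(B)).

Marginal P(A) (row sums):
  P(A=0) = 1/4 + 3/8 = 5/8
  P(A=1) = 1/4 + 1/8 = 3/8
Marginal P(B) (column sums):
  P(B=0) = 1/4 + 1/4 = 1/2
  P(B=1) = 3/8 + 1/8 = 1/2

H(A) = -[(5/8)·log₂(5/8) + (3/8)·log₂(3/8)]
  = 0.4238 + 0.5306
  = 0.9544 bits
H(B) = -[(1/2)·log₂(1/2) + (1/2)·log₂(1/2)]
  = 0.5000 + 0.5000
  = 1.0000 bits

Maximum possible I(A;B) = min(0.9544, 1.0000) = 0.9544 bits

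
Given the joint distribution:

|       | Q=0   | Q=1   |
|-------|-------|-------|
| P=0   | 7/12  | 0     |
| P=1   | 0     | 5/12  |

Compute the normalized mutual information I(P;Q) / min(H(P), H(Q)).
Marginal P(P) (row sums):
  P(P=0) = 7/12 + 0 = 7/12
  P(P=1) = 0 + 5/12 = 5/12
Marginal P(Q) (column sums):
  P(Q=0) = 7/12 + 0 = 7/12
  P(Q=1) = 0 + 5/12 = 5/12

H(P) = -[(7/12)·log₂(7/12) + (5/12)·log₂(5/12)]
  = 0.4536 + 0.5263
  = 0.9799 bits
H(Q) = -[(7/12)·log₂(7/12) + (5/12)·log₂(5/12)]
  = 0.4536 + 0.5263
  = 0.9799 bits
H(P,Q) = -[(7/12)·log₂(7/12) + (5/12)·log₂(5/12)]
  = 0.4536 + 0.5263
  = 0.9799 bits

I(P;Q) = H(P) + H(Q) - H(P,Q)
  = 0.9799 + 0.9799 - 0.9799
  = 0.9799 bits

min(H(P), H(Q)) = min(0.9799, 0.9799) = 0.9799 bits
Normalized MI = 0.9799 / 0.9799 = 1.0000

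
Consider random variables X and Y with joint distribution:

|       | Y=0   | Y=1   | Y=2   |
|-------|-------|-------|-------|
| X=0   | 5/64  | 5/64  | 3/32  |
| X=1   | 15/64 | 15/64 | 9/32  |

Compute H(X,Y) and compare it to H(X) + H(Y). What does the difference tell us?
Marginal P(X) (row sums):
  P(X=0) = 5/64 + 5/64 + 3/32 = 1/4
  P(X=1) = 15/64 + 15/64 + 9/32 = 3/4
Marginal P(Y) (column sums):
  P(Y=0) = 5/64 + 15/64 = 5/16
  P(Y=1) = 5/64 + 15/64 = 5/16
  P(Y=2) = 3/32 + 9/32 = 3/8

H(X,Y) = -[(5/64)·log₂(5/64) + (5/64)·log₂(5/64) + (3/32)·log₂(3/32) + (15/64)·log₂(15/64) + (15/64)·log₂(15/64) + (9/32)·log₂(9/32)]
  = 0.2873 + 0.2873 + 0.3202 + 0.4906 + 0.4906 + 0.5147
  = 2.3907 bits
H(X) = -[(1/4)·log₂(1/4) + (3/4)·log₂(3/4)]
  = 0.5000 + 0.3113
  = 0.8113 bits
H(Y) = -[(5/16)·log₂(5/16) + (5/16)·log₂(5/16) + (3/8)·log₂(3/8)]
  = 0.5244 + 0.5244 + 0.5306
  = 1.5794 bits

H(X) + H(Y) = 0.8113 + 1.5794 = 2.3907 bits
Difference: H(X) + H(Y) - H(X,Y) = 2.3907 - 2.3907 = 0.0000 bits = I(X;Y)

The difference is the mutual information; it is 0 here, so X and Y are independent (the joint entropy equals the sum of the marginal entropies).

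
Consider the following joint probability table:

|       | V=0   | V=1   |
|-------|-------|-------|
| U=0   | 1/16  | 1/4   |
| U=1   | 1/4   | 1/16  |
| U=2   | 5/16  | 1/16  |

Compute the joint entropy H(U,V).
H(U,V) = -Σ P(U,V) log₂ P(U,V), summed over the non-zero cells:
H(U,V) = -[(1/16)·log₂(1/16) + (1/4)·log₂(1/4) + (1/4)·log₂(1/4) + (1/16)·log₂(1/16) + (5/16)·log₂(5/16) + (1/16)·log₂(1/16)]
  = 0.2500 + 0.5000 + 0.5000 + 0.2500 + 0.5244 + 0.2500
  = 2.2744 bits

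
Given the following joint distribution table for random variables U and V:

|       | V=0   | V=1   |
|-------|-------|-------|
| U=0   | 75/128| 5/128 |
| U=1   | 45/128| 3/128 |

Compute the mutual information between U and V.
Marginal P(U) (row sums):
  P(U=0) = 75/128 + 5/128 = 5/8
  P(U=1) = 45/128 + 3/128 = 3/8
Marginal P(V) (column sums):
  P(V=0) = 75/128 + 45/128 = 15/16
  P(V=1) = 5/128 + 3/128 = 1/16

H(U) = -[(5/8)·log₂(5/8) + (3/8)·log₂(3/8)]
  = 0.4238 + 0.5306
  = 0.9544 bits
H(V) = -[(15/16)·log₂(15/16) + (1/16)·log₂(1/16)]
  = 0.0873 + 0.2500
  = 0.3373 bits
H(U,V) = -[(75/128)·log₂(75/128) + (5/128)·log₂(5/128) + (45/128)·log₂(45/128) + (3/128)·log₂(3/128)]
  = 0.4519 + 0.1827 + 0.5302 + 0.1269
  = 1.2917 bits

I(U;V) = H(U) + H(V) - H(U,V)
  = 0.9544 + 0.3373 - 1.2917
  = 0.0000 bits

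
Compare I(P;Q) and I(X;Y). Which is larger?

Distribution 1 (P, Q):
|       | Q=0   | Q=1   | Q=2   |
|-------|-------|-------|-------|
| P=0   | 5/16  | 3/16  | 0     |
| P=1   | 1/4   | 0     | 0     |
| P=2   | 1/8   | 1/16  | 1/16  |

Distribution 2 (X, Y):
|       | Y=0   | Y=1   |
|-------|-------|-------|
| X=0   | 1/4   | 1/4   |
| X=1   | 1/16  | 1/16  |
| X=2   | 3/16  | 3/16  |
Distribution 1 (P, Q):
Marginal P(P) (row sums):
  P(P=0) = 5/16 + 3/16 + 0 = 1/2
  P(P=1) = 1/4 + 0 + 0 = 1/4
  P(P=2) = 1/8 + 1/16 + 1/16 = 1/4
Marginal P(Q) (column sums):
  P(Q=0) = 5/16 + 1/4 + 1/8 = 11/16
  P(Q=1) = 3/16 + 0 + 1/16 = 1/4
  P(Q=2) = 0 + 0 + 1/16 = 1/16

H(P) = -[(1/2)·log₂(1/2) + (1/4)·log₂(1/4) + (1/4)·log₂(1/4)]
  = 0.5000 + 0.5000 + 0.5000
  = 1.5000 bits
H(Q) = -[(11/16)·log₂(11/16) + (1/4)·log₂(1/4) + (1/16)·log₂(1/16)]
  = 0.3716 + 0.5000 + 0.2500
  = 1.1216 bits
H(P,Q) = -[(5/16)·log₂(5/16) + (3/16)·log₂(3/16) + (1/4)·log₂(1/4) + (1/8)·log₂(1/8) + (1/16)·log₂(1/16) + (1/16)·log₂(1/16)]
  = 0.5244 + 0.4528 + 0.5000 + 0.3750 + 0.2500 + 0.2500
  = 2.3522 bits

I(P;Q) = H(P) + H(Q) - H(P,Q)
  = 1.5000 + 1.1216 - 2.3522
  = 0.2694 bits

Distribution 2 (X, Y):
Marginal P(X) (row sums):
  P(X=0) = 1/4 + 1/4 = 1/2
  P(X=1) = 1/16 + 1/16 = 1/8
  P(X=2) = 3/16 + 3/16 = 3/8
Marginal P(Y) (column sums):
  P(Y=0) = 1/4 + 1/16 + 3/16 = 1/2
  P(Y=1) = 1/4 + 1/16 + 3/16 = 1/2

H(X) = -[(1/2)·log₂(1/2) + (1/8)·log₂(1/8) + (3/8)·log₂(3/8)]
  = 0.5000 + 0.3750 + 0.5306
  = 1.4056 bits
H(Y) = -[(1/2)·log₂(1/2) + (1/2)·log₂(1/2)]
  = 0.5000 + 0.5000
  = 1.0000 bits
H(X,Y) = -[(1/4)·log₂(1/4) + (1/4)·log₂(1/4) + (1/16)·log₂(1/16) + (1/16)·log₂(1/16) + (3/16)·log₂(3/16) + (3/16)·log₂(3/16)]
  = 0.5000 + 0.5000 + 0.2500 + 0.2500 + 0.4528 + 0.4528
  = 2.4056 bits

I(X;Y) = H(X) + H(Y) - H(X,Y)
  = 1.4056 + 1.0000 - 2.4056
  = 0.0000 bits

I(P;Q) = 0.2694 bits > I(X;Y) = 0.0000 bits, so (P, Q) has the higher mutual information (stronger dependence).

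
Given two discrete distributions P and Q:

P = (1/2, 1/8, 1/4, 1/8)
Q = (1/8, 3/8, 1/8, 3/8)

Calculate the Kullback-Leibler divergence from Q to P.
D(P||Q) = Σ P(i) log₂(P(i)/Q(i))
  i=0: (1/2) × log₂((1/2)/(1/8)) = (1/2) × log₂(4) = 1.0000
  i=1: (1/8) × log₂((1/8)/(3/8)) = (1/8) × log₂(1/3) = -0.1981
  i=2: (1/4) × log₂((1/4)/(1/8)) = (1/4) × log₂(2) = 0.2500
  i=3: (1/8) × log₂((1/8)/(3/8)) = (1/8) × log₂(1/3) = -0.1981
D(P||Q) = 1.0000 - 0.1981 + 0.2500 - 0.1981
  = 0.8538 bits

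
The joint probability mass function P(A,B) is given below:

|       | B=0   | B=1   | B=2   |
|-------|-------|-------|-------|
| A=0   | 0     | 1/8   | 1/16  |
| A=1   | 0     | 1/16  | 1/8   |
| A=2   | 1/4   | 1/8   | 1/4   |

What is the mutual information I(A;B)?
Marginal P(A) (row sums):
  P(A=0) = 0 + 1/8 + 1/16 = 3/16
  P(A=1) = 0 + 1/16 + 1/8 = 3/16
  P(A=2) = 1/4 + 1/8 + 1/4 = 5/8
Marginal P(B) (column sums):
  P(B=0) = 0 + 0 + 1/4 = 1/4
  P(B=1) = 1/8 + 1/16 + 1/8 = 5/16
  P(B=2) = 1/16 + 1/8 + 1/4 = 7/16

H(A) = -[(3/16)·log₂(3/16) + (3/16)·log₂(3/16) + (5/8)·log₂(5/8)]
  = 0.4528 + 0.4528 + 0.4238
  = 1.3294 bits
H(B) = -[(1/4)·log₂(1/4) + (5/16)·log₂(5/16) + (7/16)·log₂(7/16)]
  = 0.5000 + 0.5244 + 0.5218
  = 1.5462 bits
H(A,B) = -[(1/8)·log₂(1/8) + (1/16)·log₂(1/16) + (1/16)·log₂(1/16) + (1/8)·log₂(1/8) + (1/4)·log₂(1/4) + (1/8)·log₂(1/8) + (1/4)·log₂(1/4)]
  = 0.3750 + 0.2500 + 0.2500 + 0.3750 + 0.5000 + 0.3750 + 0.5000
  = 2.6250 bits

I(A;B) = H(A) + H(B) - H(A,B)
  = 1.3294 + 1.5462 - 2.6250
  = 0.2506 bits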